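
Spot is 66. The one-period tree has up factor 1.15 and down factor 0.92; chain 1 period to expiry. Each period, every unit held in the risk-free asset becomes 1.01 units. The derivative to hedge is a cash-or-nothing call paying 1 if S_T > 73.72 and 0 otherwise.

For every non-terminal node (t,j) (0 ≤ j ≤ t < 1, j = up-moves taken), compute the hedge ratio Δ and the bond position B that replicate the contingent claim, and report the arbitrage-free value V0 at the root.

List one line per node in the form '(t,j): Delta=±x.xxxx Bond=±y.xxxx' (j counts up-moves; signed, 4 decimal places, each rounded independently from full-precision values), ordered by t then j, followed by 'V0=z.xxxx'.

The replicating-portfolio and risk-neutral prices coincide; use p* = (1.01−0.92)/(1.15−0.92) = 0.3913 for the latter.
Terminal payoffs: V(1,0)=0.0000, V(1,1)=1.0000
Node (0,0) S=66.0000: V=(p*·1.0000+(1−p*)·0.0000)/1.01=0.3874; Δ=(1.0000−0.0000)/(75.9000−60.7200)=0.0659; B=V−Δ·S=-3.9604
Self-financing check: at every node Δ·S+B equals the discounted successor values.

(0,0): Delta=0.0659 Bond=-3.9604
V0=0.3874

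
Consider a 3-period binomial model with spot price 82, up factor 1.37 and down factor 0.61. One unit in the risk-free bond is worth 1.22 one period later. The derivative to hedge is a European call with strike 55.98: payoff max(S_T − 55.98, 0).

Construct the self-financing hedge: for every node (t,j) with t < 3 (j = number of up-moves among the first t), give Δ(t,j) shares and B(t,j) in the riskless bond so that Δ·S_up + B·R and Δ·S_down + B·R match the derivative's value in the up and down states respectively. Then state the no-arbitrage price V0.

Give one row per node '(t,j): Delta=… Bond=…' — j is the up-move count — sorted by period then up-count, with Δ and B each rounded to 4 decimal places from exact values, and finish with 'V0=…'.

(0,0): Delta=0.9418 Bond=-25.1683
(1,0): Delta=0.6559 Bond=-16.4052
(1,1): Delta=0.9731 Bond=-34.2217
(2,0): Delta=0.0000 Bond=0.0000
(2,1): Delta=0.7278 Bond=-24.9359
(2,2): Delta=1.0000 Bond=-45.8852
V0=52.0620

Under the risk-neutral measure, an up-move has probability p* = (R−d)/(u−d) = 0.8026 and values discount at R = 1.22.
At expiry t=3: V(3,0)=0.0000, V(3,1)=0.0000, V(3,2)=37.9025, V(3,3)=154.8709
(2,0): S=30.5122. Δ = (V_up−V_dn)/(S_up−S_dn) = (0.0000−0.0000)/(41.8017−18.6124) = 0.0000. V = [p*·0.0000 + (1−p*)·0.0000]/1.22 = 0.0000. B = V − Δ·S = 0.0000.
(2,1): S=68.5274. Δ = (V_up−V_dn)/(S_up−S_dn) = (37.9025−0.0000)/(93.8825−41.8017) = 0.7278. V = [p*·37.9025 + (1−p*)·0.0000]/1.22 = 24.9359. B = V − Δ·S = -24.9359.
(2,2): S=153.9058. Δ = (V_up−V_dn)/(S_up−S_dn) = (154.8709−37.9025)/(210.8509−93.8825) = 1.0000. V = [p*·154.8709 + (1−p*)·37.9025]/1.22 = 108.0206. B = V − Δ·S = -45.8852.
(1,0): S=50.0200. Δ = (V_up−V_dn)/(S_up−S_dn) = (24.9359−0.0000)/(68.5274−30.5122) = 0.6559. V = [p*·24.9359 + (1−p*)·0.0000]/1.22 = 16.4052. B = V − Δ·S = -16.4052.
(1,1): S=112.3400. Δ = (V_up−V_dn)/(S_up−S_dn) = (108.0206−24.9359)/(153.9058−68.5274) = 0.9731. V = [p*·108.0206 + (1−p*)·24.9359]/1.22 = 75.1002. B = V − Δ·S = -34.2217.
(0,0): S=82.0000. Δ = (V_up−V_dn)/(S_up−S_dn) = (75.1002−16.4052)/(112.3400−50.0200) = 0.9418. V = [p*·75.1002 + (1−p*)·16.4052]/1.22 = 52.0620. B = V − Δ·S = -25.1683.
Self-financing check: at every node Δ·S+B equals the discounted successor values.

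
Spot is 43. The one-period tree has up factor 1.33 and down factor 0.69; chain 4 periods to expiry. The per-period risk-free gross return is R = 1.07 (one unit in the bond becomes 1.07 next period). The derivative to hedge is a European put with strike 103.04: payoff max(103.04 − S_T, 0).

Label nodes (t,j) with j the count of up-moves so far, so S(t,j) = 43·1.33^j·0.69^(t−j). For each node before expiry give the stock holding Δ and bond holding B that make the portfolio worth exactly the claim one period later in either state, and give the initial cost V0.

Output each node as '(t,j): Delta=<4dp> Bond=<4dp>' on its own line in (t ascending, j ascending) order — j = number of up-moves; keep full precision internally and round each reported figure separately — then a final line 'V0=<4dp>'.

Since d<R<u, set p* = (R−d)/(u−d) = 0.5938; price each node as the discounted p*-expectation of its children.
At expiry t=4: V(4,0)=93.2931, V(4,1)=84.2526, V(4,2)=66.8265, V(4,3)=33.2373, V(4,4)=0.0000
  t=3,j=0: stock 14.1259 → up 18.7874 (V=84.2526), down 9.7469 (V=93.2931). Price 82.1732; hedge Δ=-1.0000, bond B=96.2991.
  t=3,j=1: stock 27.2282 → up 36.2135 (V=66.8265), down 18.7874 (V=84.2526). Price 69.0709; hedge Δ=-1.0000, bond B=96.2991.
  t=3,j=2: stock 52.4833 → up 69.8027 (V=33.2373), down 36.2135 (V=66.8265). Price 43.8158; hedge Δ=-1.0000, bond B=96.2991.
  t=3,j=3: stock 101.1634 → up 134.5473 (V=0.0000), down 69.8027 (V=33.2373). Price 12.6193; hedge Δ=-0.5134, bond B=64.5525.
  t=2,j=0: stock 20.4723 → up 27.2282 (V=69.0709), down 14.1259 (V=82.1732). Price 69.5268; hedge Δ=-1.0000, bond B=89.9991.
  t=2,j=1: stock 39.4611 → up 52.4833 (V=43.8158), down 27.2282 (V=69.0709). Price 50.5380; hedge Δ=-1.0000, bond B=89.9991.
  t=2,j=2: stock 76.0627 → up 101.1634 (V=12.6193), down 52.4833 (V=43.8158). Price 23.6382; hedge Δ=-0.6408, bond B=72.3828.
  t=1,j=0: stock 29.6700 → up 39.4611 (V=50.5380), down 20.4723 (V=69.5268). Price 54.4413; hedge Δ=-1.0000, bond B=84.1113.
  t=1,j=1: stock 57.1900 → up 76.0627 (V=23.6382), down 39.4611 (V=50.5380). Price 32.3049; hedge Δ=-0.7349, bond B=74.3359.
  t=0,j=0: stock 43.0000 → up 57.1900 (V=32.3049), down 29.6700 (V=54.4413). Price 38.5961; hedge Δ=-0.8044, bond B=73.1843.
The time-0 hedge costs 38.5961, which is the no-arbitrage price.

(0,0): Delta=-0.8044 Bond=73.1843
(1,0): Delta=-1.0000 Bond=84.1113
(1,1): Delta=-0.7349 Bond=74.3359
(2,0): Delta=-1.0000 Bond=89.9991
(2,1): Delta=-1.0000 Bond=89.9991
(2,2): Delta=-0.6408 Bond=72.3828
(3,0): Delta=-1.0000 Bond=96.2991
(3,1): Delta=-1.0000 Bond=96.2991
(3,2): Delta=-1.0000 Bond=96.2991
(3,3): Delta=-0.5134 Bond=64.5525
V0=38.5961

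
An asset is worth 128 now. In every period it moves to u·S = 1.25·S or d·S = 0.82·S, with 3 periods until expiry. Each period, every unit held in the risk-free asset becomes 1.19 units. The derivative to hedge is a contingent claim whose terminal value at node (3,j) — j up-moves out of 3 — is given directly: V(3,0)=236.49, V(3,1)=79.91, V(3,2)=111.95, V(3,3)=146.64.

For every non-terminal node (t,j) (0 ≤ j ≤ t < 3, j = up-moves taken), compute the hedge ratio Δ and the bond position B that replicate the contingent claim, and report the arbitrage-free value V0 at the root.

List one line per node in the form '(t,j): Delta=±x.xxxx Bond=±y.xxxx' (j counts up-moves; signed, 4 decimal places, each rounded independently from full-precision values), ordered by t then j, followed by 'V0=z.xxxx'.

Risk-neutral probability p* = (R−d)/(u−d) = (1.19−0.82)/(1.25−0.82) = 0.8605.
Terminal payoffs: V(3,0)=236.4900, V(3,1)=79.9100, V(3,2)=111.9500, V(3,3)=146.6400
Node (2,0) S=86.0672: V=(p*·79.9100+(1−p*)·236.4900)/1.19=85.5112; Δ=(79.9100−236.4900)/(107.5840−70.5751)=-4.2309; B=V−Δ·S=449.6508
Node (2,1) S=131.2000: V=(p*·111.9500+(1−p*)·79.9100)/1.19=90.3187; Δ=(111.9500−79.9100)/(164.0000−107.5840)=0.5679; B=V−Δ·S=15.8071
Node (2,2) S=200.0000: V=(p*·146.6400+(1−p*)·111.9500)/1.19=119.1593; Δ=(146.6400−111.9500)/(250.0000−164.0000)=0.4034; B=V−Δ·S=38.4849
Node (1,0) S=104.9600: V=(p*·90.3187+(1−p*)·85.5112)/1.19=75.3344; Δ=(90.3187−85.5112)/(131.2000−86.0672)=0.1065; B=V−Δ·S=64.1541
Node (1,1) S=160.0000: V=(p*·119.1593+(1−p*)·90.3187)/1.19=96.7521; Δ=(119.1593−90.3187)/(200.0000−131.2000)=0.4192; B=V−Δ·S=29.6811
Node (0,0) S=128.0000: V=(p*·96.7521+(1−p*)·75.3344)/1.19=78.7929; Δ=(96.7521−75.3344)/(160.0000−104.9600)=0.3891; B=V−Δ·S=28.9843
Check: Δ(0,0)·S0 + B(0,0) = 78.7929 = V0.

(0,0): Delta=0.3891 Bond=28.9843
(1,0): Delta=0.1065 Bond=64.1541
(1,1): Delta=0.4192 Bond=29.6811
(2,0): Delta=-4.2309 Bond=449.6508
(2,1): Delta=0.5679 Bond=15.8071
(2,2): Delta=0.4034 Bond=38.4849
V0=78.7929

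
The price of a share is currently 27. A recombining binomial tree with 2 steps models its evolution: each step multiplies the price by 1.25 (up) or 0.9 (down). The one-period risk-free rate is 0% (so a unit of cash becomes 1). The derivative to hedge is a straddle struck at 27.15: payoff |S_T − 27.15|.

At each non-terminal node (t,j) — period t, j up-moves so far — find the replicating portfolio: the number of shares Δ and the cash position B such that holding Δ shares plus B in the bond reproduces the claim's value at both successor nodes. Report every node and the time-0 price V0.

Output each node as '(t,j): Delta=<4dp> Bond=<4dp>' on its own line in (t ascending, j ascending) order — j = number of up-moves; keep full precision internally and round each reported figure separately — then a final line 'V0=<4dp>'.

(0,0): Delta=0.2018 Bond=-0.2112
(1,0): Delta=-0.2416 Bond=10.5643
(1,1): Delta=1.0000 Bond=-27.1500
V0=5.2378

No-arbitrage ⇒ martingale measure with p* = (R−d)/(u−d) = 0.2857.
Terminal payoffs: V(2,0)=5.2800, V(2,1)=3.2250, V(2,2)=15.0375
(1,0): S=24.3000. Δ = (V_up−V_dn)/(S_up−S_dn) = (3.2250−5.2800)/(30.3750−21.8700) = -0.2416. V = [p*·3.2250 + (1−p*)·5.2800]/1 = 4.6929. B = V − Δ·S = 10.5643.
(1,1): S=33.7500. Δ = (V_up−V_dn)/(S_up−S_dn) = (15.0375−3.2250)/(42.1875−30.3750) = 1.0000. V = [p*·15.0375 + (1−p*)·3.2250]/1 = 6.6000. B = V − Δ·S = -27.1500.
(0,0): S=27.0000. Δ = (V_up−V_dn)/(S_up−S_dn) = (6.6000−4.6929)/(33.7500−24.3000) = 0.2018. V = [p*·6.6000 + (1−p*)·4.6929]/1 = 5.2378. B = V − Δ·S = -0.2112.
The time-0 hedge costs 5.2378, which is the no-arbitrage price.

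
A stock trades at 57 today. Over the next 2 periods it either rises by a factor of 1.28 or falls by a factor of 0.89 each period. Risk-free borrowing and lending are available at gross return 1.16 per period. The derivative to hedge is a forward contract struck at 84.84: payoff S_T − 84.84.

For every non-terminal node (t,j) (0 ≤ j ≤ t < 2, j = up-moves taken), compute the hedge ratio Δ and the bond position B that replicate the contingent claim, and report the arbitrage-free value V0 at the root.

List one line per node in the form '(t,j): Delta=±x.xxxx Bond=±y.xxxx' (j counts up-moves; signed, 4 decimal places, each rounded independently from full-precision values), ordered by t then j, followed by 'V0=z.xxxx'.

(0,0): Delta=1.0000 Bond=-63.0499
(1,0): Delta=1.0000 Bond=-73.1379
(1,1): Delta=1.0000 Bond=-73.1379
V0=-6.0499

No-arbitrage ⇒ martingale measure with p* = (R−d)/(u−d) = 0.6923.
At expiry t=2: V(2,0)=-39.6903, V(2,1)=-19.9056, V(2,2)=8.5488
Node (1,0) S=50.7300: V=(p*·-19.9056+(1−p*)·-39.6903)/1.16=-22.4079; Δ=(-19.9056−-39.6903)/(64.9344−45.1497)=1.0000; B=V−Δ·S=-73.1379
Node (1,1) S=72.9600: V=(p*·8.5488+(1−p*)·-19.9056)/1.16=-0.1779; Δ=(8.5488−-19.9056)/(93.3888−64.9344)=1.0000; B=V−Δ·S=-73.1379
Node (0,0) S=57.0000: V=(p*·-0.1779+(1−p*)·-22.4079)/1.16=-6.0499; Δ=(-0.1779−-22.4079)/(72.9600−50.7300)=1.0000; B=V−Δ·S=-63.0499
Root portfolio cost Δ·57+B reproduces V0=-6.0499.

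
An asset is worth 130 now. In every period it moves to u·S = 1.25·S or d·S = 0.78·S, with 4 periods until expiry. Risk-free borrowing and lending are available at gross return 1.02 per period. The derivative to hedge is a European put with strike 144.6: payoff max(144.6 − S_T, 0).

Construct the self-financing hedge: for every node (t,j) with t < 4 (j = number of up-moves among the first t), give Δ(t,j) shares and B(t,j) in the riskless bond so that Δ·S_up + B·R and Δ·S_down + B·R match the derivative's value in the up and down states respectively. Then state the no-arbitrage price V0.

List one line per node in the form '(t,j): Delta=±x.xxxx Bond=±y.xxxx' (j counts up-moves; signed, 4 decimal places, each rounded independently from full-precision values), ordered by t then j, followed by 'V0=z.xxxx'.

(0,0): Delta=-0.4394 Bond=84.4322
(1,0): Delta=-0.7189 Bond=114.4654
(1,1): Delta=-0.2722 Bond=58.9572
(2,0): Delta=-1.0000 Bond=138.9850
(2,1): Delta=-0.5509 Bond=95.4507
(2,2): Delta=-0.1056 Bond=26.2935
(3,0): Delta=-1.0000 Bond=141.7647
(3,1): Delta=-1.0000 Bond=141.7647
(3,2): Delta=-0.2823 Bond=54.8048
(3,3): Delta=0.0000 Bond=0.0000
V0=27.3103

No-arbitrage ⇒ martingale measure with p* = (R−d)/(u−d) = 0.5106.
Terminal values V(4,·): V(4,0)=96.4804, V(4,1)=67.4853, V(4,2)=21.0187, V(4,3)=0.0000, V(4,4)=0.0000
(3,0): S=61.6918. Δ = (V_up−V_dn)/(S_up−S_dn) = (67.4853−96.4804)/(77.1147−48.1196) = -1.0000. V = [p*·67.4853 + (1−p*)·96.4804]/1.02 = 80.0729. B = V − Δ·S = 141.7647.
(3,1): S=98.8650. Δ = (V_up−V_dn)/(S_up−S_dn) = (21.0187−67.4853)/(123.5813−77.1147) = -1.0000. V = [p*·21.0187 + (1−p*)·67.4853]/1.02 = 42.8997. B = V − Δ·S = 141.7647.
(3,2): S=158.4375. Δ = (V_up−V_dn)/(S_up−S_dn) = (0.0000−21.0187)/(198.0469−123.5812) = -0.2823. V = [p*·0.0000 + (1−p*)·21.0187]/1.02 = 10.0841. B = V − Δ·S = 54.8048.
(3,3): S=253.9062. Δ = (V_up−V_dn)/(S_up−S_dn) = (0.0000−0.0000)/(317.3828−198.0469) = 0.0000. V = [p*·0.0000 + (1−p*)·0.0000]/1.02 = 0.0000. B = V − Δ·S = 0.0000.
(2,0): S=79.0920. Δ = (V_up−V_dn)/(S_up−S_dn) = (42.8997−80.0729)/(98.8650−61.6918) = -1.0000. V = [p*·42.8997 + (1−p*)·80.0729]/1.02 = 59.8930. B = V − Δ·S = 138.9850.
(2,1): S=126.7500. Δ = (V_up−V_dn)/(S_up−S_dn) = (10.0841−42.8997)/(158.4375−98.8650) = -0.5509. V = [p*·10.0841 + (1−p*)·42.8997]/1.02 = 25.6302. B = V − Δ·S = 95.4507.
(2,2): S=203.1250. Δ = (V_up−V_dn)/(S_up−S_dn) = (0.0000−10.0841)/(253.9062−158.4375) = -0.1056. V = [p*·0.0000 + (1−p*)·10.0841]/1.02 = 4.8380. B = V − Δ·S = 26.2935.
(1,0): S=101.4000. Δ = (V_up−V_dn)/(S_up−S_dn) = (25.6302−59.8930)/(126.7500−79.0920) = -0.7189. V = [p*·25.6302 + (1−p*)·59.8930]/1.02 = 41.5658. B = V − Δ·S = 114.4654.
(1,1): S=162.5000. Δ = (V_up−V_dn)/(S_up−S_dn) = (4.8380−25.6302)/(203.1250−126.7500) = -0.2722. V = [p*·4.8380 + (1−p*)·25.6302]/1.02 = 14.7185. B = V − Δ·S = 58.9572.
(0,0): S=130.0000. Δ = (V_up−V_dn)/(S_up−S_dn) = (14.7185−41.5658)/(162.5000−101.4000) = -0.4394. V = [p*·14.7185 + (1−p*)·41.5658]/1.02 = 27.3103. B = V − Δ·S = 84.4322.
Check: Δ(0,0)·S0 + B(0,0) = 27.3103 = V0.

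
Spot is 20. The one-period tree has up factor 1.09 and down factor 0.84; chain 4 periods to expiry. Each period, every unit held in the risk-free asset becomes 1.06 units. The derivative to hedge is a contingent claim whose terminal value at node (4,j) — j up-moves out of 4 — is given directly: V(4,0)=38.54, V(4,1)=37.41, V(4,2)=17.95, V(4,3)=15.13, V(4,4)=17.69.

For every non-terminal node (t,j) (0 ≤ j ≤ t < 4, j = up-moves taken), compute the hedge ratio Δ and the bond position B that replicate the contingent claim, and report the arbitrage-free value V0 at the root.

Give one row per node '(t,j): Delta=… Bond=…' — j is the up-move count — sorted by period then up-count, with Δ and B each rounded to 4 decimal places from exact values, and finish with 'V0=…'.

No-arbitrage ⇒ martingale measure with p* = (R−d)/(u−d) = 0.8800.
Terminal payoffs: V(4,0)=38.5400, V(4,1)=37.4100, V(4,2)=17.9500, V(4,3)=15.1300, V(4,4)=17.6900
  t=3,j=0: stock 11.8541 → up 12.9209 (V=37.4100), down 9.9574 (V=38.5400). Price 35.4204; hedge Δ=-0.3813, bond B=39.9404.
  t=3,j=1: stock 15.3821 → up 16.7665 (V=17.9500), down 12.9209 (V=37.4100). Price 19.1370; hedge Δ=-5.0604, bond B=96.9770.
  t=3,j=2: stock 19.9601 → up 21.7565 (V=15.1300), down 16.7665 (V=17.9500). Price 14.5928; hedge Δ=-0.5651, bond B=25.8728.
  t=3,j=3: stock 25.9006 → up 28.2316 (V=17.6900), down 21.7565 (V=15.1300). Price 16.3989; hedge Δ=0.3954, bond B=6.1589.
  t=2,j=0: stock 14.1120 → up 15.3821 (V=19.1370), down 11.8541 (V=35.4204). Price 19.8972; hedge Δ=-4.6155, bond B=85.0307.
  t=2,j=1: stock 18.3120 → up 19.9601 (V=14.5928), down 15.3821 (V=19.1370). Price 14.2813; hedge Δ=-0.9926, bond B=32.4579.
  t=2,j=2: stock 23.7620 → up 25.9006 (V=16.3989), down 19.9601 (V=14.5928). Price 15.2662; hedge Δ=0.3040, bond B=8.0420.
  t=1,j=0: stock 16.8000 → up 18.3120 (V=14.2813), down 14.1120 (V=19.8972). Price 14.1086; hedge Δ=-1.3371, bond B=36.5723.
  t=1,j=1: stock 21.8000 → up 23.7620 (V=15.2662), down 18.3120 (V=14.2813). Price 14.2905; hedge Δ=0.1807, bond B=10.3509.
  t=0,j=0: stock 20.0000 → up 21.8000 (V=14.2905), down 16.8000 (V=14.1086). Price 13.4611; hedge Δ=0.0364, bond B=12.7334.
Self-financing check: at every node Δ·S+B equals the discounted successor values.

(0,0): Delta=0.0364 Bond=12.7334
(1,0): Delta=-1.3371 Bond=36.5723
(1,1): Delta=0.1807 Bond=10.3509
(2,0): Delta=-4.6155 Bond=85.0307
(2,1): Delta=-0.9926 Bond=32.4579
(2,2): Delta=0.3040 Bond=8.0420
(3,0): Delta=-0.3813 Bond=39.9404
(3,1): Delta=-5.0604 Bond=96.9770
(3,2): Delta=-0.5651 Bond=25.8728
(3,3): Delta=0.3954 Bond=6.1589
V0=13.4611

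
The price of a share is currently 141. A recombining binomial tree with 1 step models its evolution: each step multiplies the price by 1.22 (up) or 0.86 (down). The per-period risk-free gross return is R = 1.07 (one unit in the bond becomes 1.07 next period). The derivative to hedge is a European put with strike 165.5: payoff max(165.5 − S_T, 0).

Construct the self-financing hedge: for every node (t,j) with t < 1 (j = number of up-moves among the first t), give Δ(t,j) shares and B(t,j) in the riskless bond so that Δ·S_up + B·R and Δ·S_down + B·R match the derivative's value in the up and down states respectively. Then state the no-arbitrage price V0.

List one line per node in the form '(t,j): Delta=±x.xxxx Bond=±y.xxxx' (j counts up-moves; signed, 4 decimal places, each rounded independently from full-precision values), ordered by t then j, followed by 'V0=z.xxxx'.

No-arbitrage ⇒ martingale measure with p* = (R−d)/(u−d) = 0.5833.
At expiry t=1: V(1,0)=44.2400, V(1,1)=0.0000
Node (0,0) S=141.0000: V=(p*·0.0000+(1−p*)·44.2400)/1.07=17.2274; Δ=(0.0000−44.2400)/(172.0200−121.2600)=-0.8716; B=V−Δ·S=140.1163
Root portfolio cost Δ·141+B reproduces V0=17.2274.

(0,0): Delta=-0.8716 Bond=140.1163
V0=17.2274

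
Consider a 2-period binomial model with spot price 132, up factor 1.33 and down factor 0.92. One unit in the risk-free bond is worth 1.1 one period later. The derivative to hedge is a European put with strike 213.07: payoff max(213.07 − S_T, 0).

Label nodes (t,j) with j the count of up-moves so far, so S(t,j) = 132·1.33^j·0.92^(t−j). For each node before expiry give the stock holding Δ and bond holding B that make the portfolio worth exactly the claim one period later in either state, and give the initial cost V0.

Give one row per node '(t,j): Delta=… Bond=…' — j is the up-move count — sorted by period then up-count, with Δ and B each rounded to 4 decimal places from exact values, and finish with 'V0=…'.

Risk-neutral probability p* = (R−d)/(u−d) = (1.1−0.92)/(1.33−0.92) = 0.4390.
At expiry t=2: V(2,0)=101.3452, V(2,1)=51.5548, V(2,2)=0.0000
  t=1,j=0: stock 121.4400 → up 161.5152 (V=51.5548), down 111.7248 (V=101.3452). Price 72.2600; hedge Δ=-1.0000, bond B=193.7000.
  t=1,j=1: stock 175.5600 → up 233.4948 (V=0.0000), down 161.5152 (V=51.5548). Price 26.2918; hedge Δ=-0.7162, bond B=152.0352.
  t=0,j=0: stock 132.0000 → up 175.5600 (V=26.2918), down 121.4400 (V=72.2600). Price 47.3444; hedge Δ=-0.8494, bond B=159.4620.
Check: Δ(0,0)·S0 + B(0,0) = 47.3444 = V0.

(0,0): Delta=-0.8494 Bond=159.4620
(1,0): Delta=-1.0000 Bond=193.7000
(1,1): Delta=-0.7162 Bond=152.0352
V0=47.3444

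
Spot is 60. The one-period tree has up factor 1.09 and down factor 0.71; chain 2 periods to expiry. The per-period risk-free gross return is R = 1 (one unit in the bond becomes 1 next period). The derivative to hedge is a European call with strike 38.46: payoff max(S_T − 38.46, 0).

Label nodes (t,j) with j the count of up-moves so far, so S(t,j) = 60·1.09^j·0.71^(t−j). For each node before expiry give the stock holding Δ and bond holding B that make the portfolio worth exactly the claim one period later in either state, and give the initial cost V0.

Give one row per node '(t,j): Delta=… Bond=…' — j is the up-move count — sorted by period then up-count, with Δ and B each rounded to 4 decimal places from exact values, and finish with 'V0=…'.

Since d<R<u, set p* = (R−d)/(u−d) = 0.7632; price each node as the discounted p*-expectation of its children.
At expiry t=2: V(2,0)=0.0000, V(2,1)=7.9740, V(2,2)=32.8260
(1,0): S=42.6000. Δ = (V_up−V_dn)/(S_up−S_dn) = (7.9740−0.0000)/(46.4340−30.2460) = 0.4926. V = [p*·7.9740 + (1−p*)·0.0000]/1 = 6.0854. B = V − Δ·S = -14.8988.
(1,1): S=65.4000. Δ = (V_up−V_dn)/(S_up−S_dn) = (32.8260−7.9740)/(71.2860−46.4340) = 1.0000. V = [p*·32.8260 + (1−p*)·7.9740]/1 = 26.9400. B = V − Δ·S = -38.4600.
(0,0): S=60.0000. Δ = (V_up−V_dn)/(S_up−S_dn) = (26.9400−6.0854)/(65.4000−42.6000) = 0.9147. V = [p*·26.9400 + (1−p*)·6.0854]/1 = 22.0008. B = V − Δ·S = -32.8797.
Each (Δ,B) replicates both successor values, so the strategy is self-financing and V0 is arbitrage-free.

(0,0): Delta=0.9147 Bond=-32.8797
(1,0): Delta=0.4926 Bond=-14.8988
(1,1): Delta=1.0000 Bond=-38.4600
V0=22.0008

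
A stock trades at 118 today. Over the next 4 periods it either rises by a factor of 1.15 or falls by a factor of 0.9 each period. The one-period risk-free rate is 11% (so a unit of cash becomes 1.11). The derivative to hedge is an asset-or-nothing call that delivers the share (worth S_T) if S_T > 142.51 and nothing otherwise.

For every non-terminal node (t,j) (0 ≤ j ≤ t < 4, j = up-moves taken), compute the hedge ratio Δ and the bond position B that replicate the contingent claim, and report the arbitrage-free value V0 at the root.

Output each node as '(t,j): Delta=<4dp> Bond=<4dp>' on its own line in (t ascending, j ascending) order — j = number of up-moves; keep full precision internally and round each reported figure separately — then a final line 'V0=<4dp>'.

(0,0): Delta=2.0150 Bond=-129.7264
(1,0): Delta=3.4839 Bond=-299.9923
(1,1): Delta=1.7960 Bond=-114.2828
(2,0): Delta=0.0000 Bond=0.0000
(2,1): Delta=4.0032 Bond=-396.4185
(2,2): Delta=1.4670 Bond=-75.5083
(3,0): Delta=0.0000 Bond=0.0000
(3,1): Delta=0.0000 Bond=0.0000
(3,2): Delta=4.6000 Bond=-523.8387
(3,3): Delta=1.0000 Bond=0.0000
V0=108.0453

Since d<R<u, set p* = (R−d)/(u−d) = 0.8400; price each node as the discounted p*-expectation of its children.
Terminal payoffs: V(4,0)=0.0000, V(4,1)=0.0000, V(4,2)=0.0000, V(4,3)=161.5169, V(4,4)=206.3827
  t=3,j=0: stock 86.0220 → up 98.9253 (V=0.0000), down 77.4198 (V=0.0000). Price 0.0000; hedge Δ=0.0000, bond B=0.0000.
  t=3,j=1: stock 109.9170 → up 126.4045 (V=0.0000), down 98.9253 (V=0.0000). Price 0.0000; hedge Δ=0.0000, bond B=0.0000.
  t=3,j=2: stock 140.4495 → up 161.5169 (V=161.5169), down 126.4045 (V=0.0000). Price 122.2290; hedge Δ=4.6000, bond B=-523.8387.
  t=3,j=3: stock 179.4632 → up 206.3827 (V=206.3827), down 161.5169 (V=161.5169). Price 179.4632; hedge Δ=1.0000, bond B=0.0000.
  t=2,j=0: stock 95.5800 → up 109.9170 (V=0.0000), down 86.0220 (V=0.0000). Price 0.0000; hedge Δ=0.0000, bond B=0.0000.
  t=2,j=1: stock 122.1300 → up 140.4495 (V=122.2290), down 109.9170 (V=0.0000). Price 92.4976; hedge Δ=4.0032, bond B=-396.4185.
  t=2,j=2: stock 156.0550 → up 179.4632 (V=179.4632), down 140.4495 (V=122.2290). Price 153.4286; hedge Δ=1.4670, bond B=-75.5083.
  t=1,j=0: stock 106.2000 → up 122.1300 (V=92.4976), down 95.5800 (V=0.0000). Price 69.9982; hedge Δ=3.4839, bond B=-299.9923.
  t=1,j=1: stock 135.7000 → up 156.0550 (V=153.4286), down 122.1300 (V=92.4976). Price 129.4411; hedge Δ=1.7960, bond B=-114.2828.
  t=0,j=0: stock 118.0000 → up 135.7000 (V=129.4411), down 106.2000 (V=69.9982). Price 108.0453; hedge Δ=2.0150, bond B=-129.7264.
The time-0 hedge costs 108.0453, which is the no-arbitrage price.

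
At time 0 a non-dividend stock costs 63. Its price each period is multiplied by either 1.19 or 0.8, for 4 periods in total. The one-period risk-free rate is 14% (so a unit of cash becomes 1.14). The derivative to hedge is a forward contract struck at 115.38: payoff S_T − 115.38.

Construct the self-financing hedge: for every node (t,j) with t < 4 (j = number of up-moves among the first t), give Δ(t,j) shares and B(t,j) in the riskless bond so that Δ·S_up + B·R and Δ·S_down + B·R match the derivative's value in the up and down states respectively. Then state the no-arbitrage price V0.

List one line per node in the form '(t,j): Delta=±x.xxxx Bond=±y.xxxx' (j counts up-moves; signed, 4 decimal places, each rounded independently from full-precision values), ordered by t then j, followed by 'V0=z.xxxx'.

(0,0): Delta=1.0000 Bond=-68.3142
(1,0): Delta=1.0000 Bond=-77.8782
(1,1): Delta=1.0000 Bond=-77.8782
(2,0): Delta=1.0000 Bond=-88.7812
(2,1): Delta=1.0000 Bond=-88.7812
(2,2): Delta=1.0000 Bond=-88.7812
(3,0): Delta=1.0000 Bond=-101.2105
(3,1): Delta=1.0000 Bond=-101.2105
(3,2): Delta=1.0000 Bond=-101.2105
(3,3): Delta=1.0000 Bond=-101.2105
V0=-5.3142

Under the risk-neutral measure, an up-move has probability p* = (R−d)/(u−d) = 0.8718 and values discount at R = 1.14.
Terminal payoffs: V(4,0)=-89.5752, V(4,1)=-76.9954, V(4,2)=-58.2828, V(4,3)=-30.4480, V(4,4)=10.9564
  t=3,j=0: stock 32.2560 → up 38.3846 (V=-76.9954), down 25.8048 (V=-89.5752). Price -68.9545; hedge Δ=1.0000, bond B=-101.2105.
  t=3,j=1: stock 47.9808 → up 57.0972 (V=-58.2828), down 38.3846 (V=-76.9954). Price -53.2297; hedge Δ=1.0000, bond B=-101.2105.
  t=3,j=2: stock 71.3714 → up 84.9320 (V=-30.4480), down 57.0972 (V=-58.2828). Price -29.8391; hedge Δ=1.0000, bond B=-101.2105.
  t=3,j=3: stock 106.1650 → up 126.3364 (V=10.9564), down 84.9320 (V=-30.4480). Price 4.9545; hedge Δ=1.0000, bond B=-101.2105.
  t=2,j=0: stock 40.3200 → up 47.9808 (V=-53.2297), down 32.2560 (V=-68.9545). Price -48.4612; hedge Δ=1.0000, bond B=-88.7812.
  t=2,j=1: stock 59.9760 → up 71.3714 (V=-29.8391), down 47.9808 (V=-53.2297). Price -28.8052; hedge Δ=1.0000, bond B=-88.7812.
  t=2,j=2: stock 89.2143 → up 106.1650 (V=4.9545), down 71.3714 (V=-29.8391). Price 0.4331; hedge Δ=1.0000, bond B=-88.7812.
  t=1,j=0: stock 50.4000 → up 59.9760 (V=-28.8052), down 40.3200 (V=-48.4612). Price -27.4782; hedge Δ=1.0000, bond B=-77.8782.
  t=1,j=1: stock 74.9700 → up 89.2143 (V=0.4331), down 59.9760 (V=-28.8052). Price -2.9082; hedge Δ=1.0000, bond B=-77.8782.
  t=0,j=0: stock 63.0000 → up 74.9700 (V=-2.9082), down 50.4000 (V=-27.4782). Price -5.3142; hedge Δ=1.0000, bond B=-68.3142.
Check: Δ(0,0)·S0 + B(0,0) = -5.3142 = V0.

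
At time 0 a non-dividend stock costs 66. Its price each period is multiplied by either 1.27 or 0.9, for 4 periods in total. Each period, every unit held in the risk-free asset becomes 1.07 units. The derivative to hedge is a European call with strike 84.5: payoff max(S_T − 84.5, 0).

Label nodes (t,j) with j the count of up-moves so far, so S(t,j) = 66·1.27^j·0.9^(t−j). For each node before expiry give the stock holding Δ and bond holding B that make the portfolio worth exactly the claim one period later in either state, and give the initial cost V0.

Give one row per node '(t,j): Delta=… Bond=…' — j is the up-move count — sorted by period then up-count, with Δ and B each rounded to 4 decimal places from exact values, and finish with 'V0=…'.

(0,0): Delta=0.5911 Bond=-29.6104
(1,0): Delta=0.3315 Bond=-16.2632
(1,1): Delta=0.8075 Bond=-49.8243
(2,0): Delta=0.0375 Bond=-1.6845
(2,1): Delta=0.5766 Bond=-35.8924
(2,2): Delta=1.0000 Bond=-73.8056
(3,0): Delta=0.0000 Bond=0.0000
(3,1): Delta=0.0687 Bond=-3.9229
(3,2): Delta=1.0000 Bond=-78.9720
(3,3): Delta=1.0000 Bond=-78.9720
V0=9.3992

No-arbitrage ⇒ martingale measure with p* = (R−d)/(u−d) = 0.4595.
Terminal payoffs: V(4,0)=0.0000, V(4,1)=0.0000, V(4,2)=1.7256, V(4,3)=37.1740, V(4,4)=87.1955
(3,0): S=48.1140. Δ = (V_up−V_dn)/(S_up−S_dn) = (0.0000−0.0000)/(61.1048−43.3026) = 0.0000. V = [p*·0.0000 + (1−p*)·0.0000]/1.07 = 0.0000. B = V − Δ·S = 0.0000.
(3,1): S=67.8942. Δ = (V_up−V_dn)/(S_up−S_dn) = (1.7256−0.0000)/(86.2256−61.1048) = 0.0687. V = [p*·1.7256 + (1−p*)·0.0000]/1.07 = 0.7410. B = V − Δ·S = -3.9229.
(3,2): S=95.8063. Δ = (V_up−V_dn)/(S_up−S_dn) = (37.1740−1.7256)/(121.6740−86.2256) = 1.0000. V = [p*·37.1740 + (1−p*)·1.7256]/1.07 = 16.8343. B = V − Δ·S = -78.9720.
(3,3): S=135.1933. Δ = (V_up−V_dn)/(S_up−S_dn) = (87.1955−37.1740)/(171.6955−121.6740) = 1.0000. V = [p*·87.1955 + (1−p*)·37.1740]/1.07 = 56.2213. B = V − Δ·S = -78.9720.
(2,0): S=53.4600. Δ = (V_up−V_dn)/(S_up−S_dn) = (0.7410−0.0000)/(67.8942−48.1140) = 0.0375. V = [p*·0.7410 + (1−p*)·0.0000]/1.07 = 0.3182. B = V − Δ·S = -1.6845.
(2,1): S=75.4380. Δ = (V_up−V_dn)/(S_up−S_dn) = (16.8343−0.7410)/(95.8063−67.8942) = 0.5766. V = [p*·16.8343 + (1−p*)·0.7410]/1.07 = 7.6030. B = V − Δ·S = -35.8924.
(2,2): S=106.4514. Δ = (V_up−V_dn)/(S_up−S_dn) = (56.2213−16.8343)/(135.1933−95.8063) = 1.0000. V = [p*·56.2213 + (1−p*)·16.8343]/1.07 = 32.6458. B = V − Δ·S = -73.8056.
(1,0): S=59.4000. Δ = (V_up−V_dn)/(S_up−S_dn) = (7.6030−0.3182)/(75.4380−53.4600) = 0.3315. V = [p*·7.6030 + (1−p*)·0.3182]/1.07 = 3.4255. B = V − Δ·S = -16.2632.
(1,1): S=83.8200. Δ = (V_up−V_dn)/(S_up−S_dn) = (32.6458−7.6030)/(106.4514−75.4380) = 0.8075. V = [p*·32.6458 + (1−p*)·7.6030]/1.07 = 17.8590. B = V − Δ·S = -49.8243.
(0,0): S=66.0000. Δ = (V_up−V_dn)/(S_up−S_dn) = (17.8590−3.4255)/(83.8200−59.4000) = 0.5911. V = [p*·17.8590 + (1−p*)·3.4255]/1.07 = 9.3992. B = V − Δ·S = -29.6104.
Each (Δ,B) replicates both successor values, so the strategy is self-financing and V0 is arbitrage-free.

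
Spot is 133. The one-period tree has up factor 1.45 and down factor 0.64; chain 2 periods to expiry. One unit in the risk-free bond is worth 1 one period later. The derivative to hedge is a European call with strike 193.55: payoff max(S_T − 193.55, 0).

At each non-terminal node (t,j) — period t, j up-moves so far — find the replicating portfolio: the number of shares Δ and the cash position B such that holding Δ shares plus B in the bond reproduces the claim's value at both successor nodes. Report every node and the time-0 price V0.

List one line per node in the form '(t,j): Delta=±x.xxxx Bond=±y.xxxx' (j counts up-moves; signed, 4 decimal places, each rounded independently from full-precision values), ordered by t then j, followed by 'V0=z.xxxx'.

(0,0): Delta=0.3551 Bond=-30.2292
(1,0): Delta=0.0000 Bond=0.0000
(1,1): Delta=0.5511 Bond=-68.0158
V0=17.0040

Under the risk-neutral measure, an up-move has probability p* = (R−d)/(u−d) = 0.4444 and values discount at R = 1.
Payoff layer (t=2): V(2,0)=0.0000, V(2,1)=0.0000, V(2,2)=86.0825
(1,0): S=85.1200. Δ = (V_up−V_dn)/(S_up−S_dn) = (0.0000−0.0000)/(123.4240−54.4768) = 0.0000. V = [p*·0.0000 + (1−p*)·0.0000]/1 = 0.0000. B = V − Δ·S = 0.0000.
(1,1): S=192.8500. Δ = (V_up−V_dn)/(S_up−S_dn) = (86.0825−0.0000)/(279.6325−123.4240) = 0.5511. V = [p*·86.0825 + (1−p*)·0.0000]/1 = 38.2589. B = V − Δ·S = -68.0158.
(0,0): S=133.0000. Δ = (V_up−V_dn)/(S_up−S_dn) = (38.2589−0.0000)/(192.8500−85.1200) = 0.3551. V = [p*·38.2589 + (1−p*)·0.0000]/1 = 17.0040. B = V − Δ·S = -30.2292.
Check: Δ(0,0)·S0 + B(0,0) = 17.0040 = V0.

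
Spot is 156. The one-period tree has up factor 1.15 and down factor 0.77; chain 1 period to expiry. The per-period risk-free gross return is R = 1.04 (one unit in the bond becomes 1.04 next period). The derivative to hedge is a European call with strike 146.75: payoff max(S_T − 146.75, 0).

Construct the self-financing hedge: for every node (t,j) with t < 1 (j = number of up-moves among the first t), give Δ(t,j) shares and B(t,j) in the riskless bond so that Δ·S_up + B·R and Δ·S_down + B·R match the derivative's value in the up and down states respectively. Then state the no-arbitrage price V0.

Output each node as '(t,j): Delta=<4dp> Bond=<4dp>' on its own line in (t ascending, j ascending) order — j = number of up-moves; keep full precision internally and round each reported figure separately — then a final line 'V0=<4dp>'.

(0,0): Delta=0.5508 Bond=-63.6146
V0=22.3064

Under the risk-neutral measure, an up-move has probability p* = (R−d)/(u−d) = 0.7105 and values discount at R = 1.04.
Terminal values V(1,·): V(1,0)=0.0000, V(1,1)=32.6500
  t=0,j=0: stock 156.0000 → up 179.4000 (V=32.6500), down 120.1200 (V=0.0000). Price 22.3064; hedge Δ=0.5508, bond B=-63.6146.
Self-financing check: at every node Δ·S+B equals the discounted successor values.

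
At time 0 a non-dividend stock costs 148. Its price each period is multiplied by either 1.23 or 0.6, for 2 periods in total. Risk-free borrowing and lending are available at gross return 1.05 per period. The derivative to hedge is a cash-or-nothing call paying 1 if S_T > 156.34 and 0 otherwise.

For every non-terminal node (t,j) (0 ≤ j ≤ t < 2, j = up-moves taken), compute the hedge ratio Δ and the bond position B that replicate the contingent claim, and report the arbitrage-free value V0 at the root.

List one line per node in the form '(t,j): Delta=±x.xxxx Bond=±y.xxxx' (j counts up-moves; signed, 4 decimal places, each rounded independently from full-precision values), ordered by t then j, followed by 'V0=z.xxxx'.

(0,0): Delta=0.0073 Bond=-0.6170
(1,0): Delta=0.0000 Bond=0.0000
(1,1): Delta=0.0087 Bond=-0.9070
V0=0.4628

Since d<R<u, set p* = (R−d)/(u−d) = 0.7143; price each node as the discounted p*-expectation of its children.
Terminal payoffs: V(2,0)=0.0000, V(2,1)=0.0000, V(2,2)=1.0000
(1,0): S=88.8000. Δ = (V_up−V_dn)/(S_up−S_dn) = (0.0000−0.0000)/(109.2240−53.2800) = 0.0000. V = [p*·0.0000 + (1−p*)·0.0000]/1.05 = 0.0000. B = V − Δ·S = 0.0000.
(1,1): S=182.0400. Δ = (V_up−V_dn)/(S_up−S_dn) = (1.0000−0.0000)/(223.9092−109.2240) = 0.0087. V = [p*·1.0000 + (1−p*)·0.0000]/1.05 = 0.6803. B = V − Δ·S = -0.9070.
(0,0): S=148.0000. Δ = (V_up−V_dn)/(S_up−S_dn) = (0.6803−0.0000)/(182.0400−88.8000) = 0.0073. V = [p*·0.6803 + (1−p*)·0.0000]/1.05 = 0.4628. B = V − Δ·S = -0.6170.
Check: Δ(0,0)·S0 + B(0,0) = 0.4628 = V0.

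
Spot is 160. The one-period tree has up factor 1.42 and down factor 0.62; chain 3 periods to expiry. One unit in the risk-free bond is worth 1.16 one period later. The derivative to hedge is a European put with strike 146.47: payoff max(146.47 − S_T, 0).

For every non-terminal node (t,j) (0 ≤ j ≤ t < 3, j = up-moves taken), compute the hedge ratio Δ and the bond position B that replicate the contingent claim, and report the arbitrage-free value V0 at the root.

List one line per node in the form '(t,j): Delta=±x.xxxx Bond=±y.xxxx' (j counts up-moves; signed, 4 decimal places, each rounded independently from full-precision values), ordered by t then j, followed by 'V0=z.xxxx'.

(0,0): Delta=-0.1808 Bond=39.4156
(1,0): Delta=-0.6073 Bond=88.0299
(1,1): Delta=-0.0912 Bond=25.3516
(2,0): Delta=-1.0000 Bond=126.2672
(2,1): Delta=-0.5247 Bond=90.4857
(2,2): Delta=0.0000 Bond=0.0000
V0=10.4858

Risk-neutral probability p* = (R−d)/(u−d) = (1.16−0.62)/(1.42−0.62) = 0.6750.
Terminal payoffs: V(3,0)=108.3375, V(3,1)=59.1343, V(3,2)=0.0000, V(3,3)=0.0000
Node (2,0) S=61.5040: V=(p*·59.1343+(1−p*)·108.3375)/1.16=64.7632; Δ=(59.1343−108.3375)/(87.3357−38.1325)=-1.0000; B=V−Δ·S=126.2672
Node (2,1) S=140.8640: V=(p*·0.0000+(1−p*)·59.1343)/1.16=16.5678; Δ=(0.0000−59.1343)/(200.0269−87.3357)=-0.5247; B=V−Δ·S=90.4857
Node (2,2) S=322.6240: V=(p*·0.0000+(1−p*)·0.0000)/1.16=0.0000; Δ=(0.0000−0.0000)/(458.1261−200.0269)=0.0000; B=V−Δ·S=0.0000
Node (1,0) S=99.2000: V=(p*·16.5678+(1−p*)·64.7632)/1.16=27.7856; Δ=(16.5678−64.7632)/(140.8640−61.5040)=-0.6073; B=V−Δ·S=88.0299
Node (1,1) S=227.2000: V=(p*·0.0000+(1−p*)·16.5678)/1.16=4.6418; Δ=(0.0000−16.5678)/(322.6240−140.8640)=-0.0912; B=V−Δ·S=25.3516
Node (0,0) S=160.0000: V=(p*·4.6418+(1−p*)·27.7856)/1.16=10.4858; Δ=(4.6418−27.7856)/(227.2000−99.2000)=-0.1808; B=V−Δ·S=39.4156
Root portfolio cost Δ·160+B reproduces V0=10.4858.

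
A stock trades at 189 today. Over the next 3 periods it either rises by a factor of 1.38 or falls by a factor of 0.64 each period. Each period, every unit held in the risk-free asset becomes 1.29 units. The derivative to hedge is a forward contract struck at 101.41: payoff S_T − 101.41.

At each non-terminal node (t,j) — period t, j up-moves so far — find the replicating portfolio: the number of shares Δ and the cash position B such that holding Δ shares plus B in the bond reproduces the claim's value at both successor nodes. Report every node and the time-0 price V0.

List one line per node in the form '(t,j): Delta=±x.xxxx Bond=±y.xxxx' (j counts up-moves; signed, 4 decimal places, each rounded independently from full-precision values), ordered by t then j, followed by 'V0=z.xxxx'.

Since d<R<u, set p* = (R−d)/(u−d) = 0.8784; price each node as the discounted p*-expectation of its children.
At expiry t=3: V(3,0)=-51.8648, V(3,1)=5.4219, V(3,2)=128.9462, V(3,3)=395.2956
Node (2,0) S=77.4144: V=(p*·5.4219+(1−p*)·-51.8648)/1.29=-1.1980; Δ=(5.4219−-51.8648)/(106.8319−49.5452)=1.0000; B=V−Δ·S=-78.6124
Node (2,1) S=166.9248: V=(p*·128.9462+(1−p*)·5.4219)/1.29=88.3124; Δ=(128.9462−5.4219)/(230.3562−106.8319)=1.0000; B=V−Δ·S=-78.6124
Node (2,2) S=359.9316: V=(p*·395.2956+(1−p*)·128.9462)/1.29=281.3192; Δ=(395.2956−128.9462)/(496.7056−230.3562)=1.0000; B=V−Δ·S=-78.6124
Node (1,0) S=120.9600: V=(p*·88.3124+(1−p*)·-1.1980)/1.29=60.0202; Δ=(88.3124−-1.1980)/(166.9248−77.4144)=1.0000; B=V−Δ·S=-60.9398
Node (1,1) S=260.8200: V=(p*·281.3192+(1−p*)·88.3124)/1.29=199.8802; Δ=(281.3192−88.3124)/(359.9316−166.9248)=1.0000; B=V−Δ·S=-60.9398
Node (0,0) S=189.0000: V=(p*·199.8802+(1−p*)·60.0202)/1.29=141.7598; Δ=(199.8802−60.0202)/(260.8200−120.9600)=1.0000; B=V−Δ·S=-47.2402
The time-0 hedge costs 141.7598, which is the no-arbitrage price.

(0,0): Delta=1.0000 Bond=-47.2402
(1,0): Delta=1.0000 Bond=-60.9398
(1,1): Delta=1.0000 Bond=-60.9398
(2,0): Delta=1.0000 Bond=-78.6124
(2,1): Delta=1.0000 Bond=-78.6124
(2,2): Delta=1.0000 Bond=-78.6124
V0=141.7598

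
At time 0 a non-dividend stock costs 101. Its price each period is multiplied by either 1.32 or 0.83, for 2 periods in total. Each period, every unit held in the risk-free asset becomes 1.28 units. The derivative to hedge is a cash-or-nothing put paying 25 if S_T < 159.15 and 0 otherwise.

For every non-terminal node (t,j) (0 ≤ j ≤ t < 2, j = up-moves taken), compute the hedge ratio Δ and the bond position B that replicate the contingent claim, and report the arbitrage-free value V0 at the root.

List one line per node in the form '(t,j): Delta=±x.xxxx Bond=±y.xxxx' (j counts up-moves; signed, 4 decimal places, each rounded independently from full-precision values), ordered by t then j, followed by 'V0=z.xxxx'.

No-arbitrage ⇒ martingale measure with p* = (R−d)/(u−d) = 0.9184.
Terminal values V(2,·): V(2,0)=25.0000, V(2,1)=25.0000, V(2,2)=0.0000
Node (1,0) S=83.8300: V=(p*·25.0000+(1−p*)·25.0000)/1.28=19.5312; Δ=(25.0000−25.0000)/(110.6556−69.5789)=0.0000; B=V−Δ·S=19.5312
Node (1,1) S=133.3200: V=(p*·0.0000+(1−p*)·25.0000)/1.28=1.5944; Δ=(0.0000−25.0000)/(175.9824−110.6556)=-0.3827; B=V−Δ·S=52.6148
Node (0,0) S=101.0000: V=(p*·1.5944+(1−p*)·19.5312)/1.28=2.3895; Δ=(1.5944−19.5312)/(133.3200−83.8300)=-0.3624; B=V−Δ·S=38.9954
Each (Δ,B) replicates both successor values, so the strategy is self-financing and V0 is arbitrage-free.

(0,0): Delta=-0.3624 Bond=38.9954
(1,0): Delta=0.0000 Bond=19.5312
(1,1): Delta=-0.3827 Bond=52.6148
V0=2.3895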